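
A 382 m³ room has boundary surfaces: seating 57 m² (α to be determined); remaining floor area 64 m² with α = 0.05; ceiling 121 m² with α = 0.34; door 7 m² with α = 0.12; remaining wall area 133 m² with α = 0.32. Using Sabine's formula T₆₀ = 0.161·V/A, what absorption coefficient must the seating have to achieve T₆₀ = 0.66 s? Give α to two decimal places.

Required total absorption A = 0.161·382/0.66 = 93.18 m².
Absorption from the other surfaces = 64·0.05 + 121·0.34 + 7·0.12 + 133·0.32 = 87.74 m², so the seating must supply 5.44 m² over 57 m².
α = 5.44/57 = 0.096.

0.10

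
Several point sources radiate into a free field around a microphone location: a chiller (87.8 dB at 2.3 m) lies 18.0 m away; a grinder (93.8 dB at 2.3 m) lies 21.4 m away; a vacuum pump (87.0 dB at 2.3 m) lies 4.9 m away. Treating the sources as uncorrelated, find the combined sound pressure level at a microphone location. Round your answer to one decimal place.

Propagate each source to the receiver with L = L_ref − 20·log₁₀(r/r_ref), then add intensities.
chiller: 87.8 − 20·log₁₀(18.0/2.3) = 87.8 − 17.87 = 69.93 dB.
grinder: 93.8 − 20·log₁₀(21.4/2.3) = 93.8 − 19.37 = 74.43 dB.
vacuum pump: 87.0 − 20·log₁₀(4.9/2.3) = 87.0 − 6.57 = 80.43 dB.
Σ 10^(L/10) = 1.480e+08 → L_total = 10·log₁₀(1.480e+08) = 81.70 dB.

81.7 dB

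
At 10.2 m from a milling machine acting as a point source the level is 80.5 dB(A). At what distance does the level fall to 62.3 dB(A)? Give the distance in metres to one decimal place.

Point-source spreading drops the level by 20·log₁₀(r₂/r₁); inverting, r₂/r₁ = 10^(ΔL/20).
r₂ = 10.2·10^((80.5−62.3)/20) = 10.2·10^(18.2/20) = 82.91 m.

82.9 m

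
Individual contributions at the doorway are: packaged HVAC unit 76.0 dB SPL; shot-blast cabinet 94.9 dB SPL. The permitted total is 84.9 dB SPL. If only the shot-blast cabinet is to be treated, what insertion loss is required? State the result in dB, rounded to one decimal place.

The untreated sources together contribute 10^(76.0/10) = 3.981e+07, i.e. 76.00 dB SPL.
The limit corresponds to 10^(84.9/10) = 3.090e+08; subtracting the fixed part leaves 2.692e+08 for the shot-blast cabinet, i.e. 84.30 dB SPL.
So the shot-blast cabinet must be reduced from 94.9 to 84.30 dB SPL: IL = 10.60 dB.

10.6 dB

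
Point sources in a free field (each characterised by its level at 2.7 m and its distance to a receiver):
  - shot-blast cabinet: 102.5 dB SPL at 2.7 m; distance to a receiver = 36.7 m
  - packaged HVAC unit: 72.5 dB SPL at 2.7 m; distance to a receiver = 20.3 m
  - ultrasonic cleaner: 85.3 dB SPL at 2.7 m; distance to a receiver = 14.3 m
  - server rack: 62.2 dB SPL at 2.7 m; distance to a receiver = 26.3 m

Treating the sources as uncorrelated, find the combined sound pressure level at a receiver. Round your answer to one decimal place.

First find each source's level at the receiver (point-source: −20·log₁₀(r/r_ref)), then combine on an intensity basis.
shot-blast cabinet: 102.5 − 20·log₁₀(36.7/2.7) = 102.5 − 22.67 = 79.83 dB SPL.
packaged HVAC unit: 72.5 − 20·log₁₀(20.3/2.7) = 72.5 − 17.52 = 54.98 dB SPL.
ultrasonic cleaner: 85.3 − 20·log₁₀(14.3/2.7) = 85.3 − 14.48 = 70.82 dB SPL.
server rack: 62.2 − 20·log₁₀(26.3/2.7) = 62.2 − 19.77 = 42.43 dB SPL.
Σ 10^(L/10) = 1.087e+08 → L_total = 10·log₁₀(1.087e+08) = 80.36 dB SPL.

80.4 dB SPL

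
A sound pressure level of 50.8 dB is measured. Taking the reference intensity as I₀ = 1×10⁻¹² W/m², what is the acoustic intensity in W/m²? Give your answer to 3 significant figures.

1.20e-07 W/m²

I/I₀ = 10^(50.8/10) = 1.202e+05, so I = 1.202e+05 × 10⁻¹² W/m².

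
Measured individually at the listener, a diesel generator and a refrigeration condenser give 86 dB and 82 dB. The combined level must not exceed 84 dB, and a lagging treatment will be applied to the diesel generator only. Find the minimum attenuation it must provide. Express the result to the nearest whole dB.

The untreated sources together contribute 10^(82/10) = 1.585e+08, i.e. 82.00 dB.
To meet 84 dB overall, the treated diesel generator may contribute at most 10^(84/10) − 1.585e+08 = 9.270e+07, i.e. 79.67 dB.
So the diesel generator must be reduced from 86 to 79.67 dB: IL = 6.33 dB.

6 dB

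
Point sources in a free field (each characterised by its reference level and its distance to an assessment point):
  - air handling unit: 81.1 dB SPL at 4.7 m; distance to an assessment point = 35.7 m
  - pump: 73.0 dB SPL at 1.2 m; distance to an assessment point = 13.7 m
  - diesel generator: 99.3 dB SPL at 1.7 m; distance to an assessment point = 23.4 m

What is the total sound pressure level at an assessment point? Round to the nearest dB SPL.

77 dB SPL

Propagate each source to the receiver with L = L_ref − 20·log₁₀(r/r_ref), then add intensities.
air handling unit: 81.1 − 20·log₁₀(35.7/4.7) = 81.1 − 17.61 = 63.49 dB SPL.
pump: 73.0 − 20·log₁₀(13.7/1.2) = 73.0 − 21.15 = 51.85 dB SPL.
diesel generator: 99.3 − 20·log₁₀(23.4/1.7) = 99.3 − 22.78 = 76.52 dB SPL.
Σ 10^(L/10) = 4.731e+07 → L_total = 10·log₁₀(4.731e+07) = 76.75 dB SPL.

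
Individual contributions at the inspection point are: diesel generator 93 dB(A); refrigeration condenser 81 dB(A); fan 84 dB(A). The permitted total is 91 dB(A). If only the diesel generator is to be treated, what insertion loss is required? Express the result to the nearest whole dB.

Fixed contribution from the other sources: Σ 10^(L/10) = 10^(81/10) + 10^(84/10) = 3.771e+08 (85.76 dB(A)).
The limit corresponds to 10^(91/10) = 1.259e+09; subtracting the fixed part leaves 8.818e+08 for the diesel generator, i.e. 89.45 dB(A).
Required insertion loss = 93 − 89.45 = 3.55 dB.

4 dB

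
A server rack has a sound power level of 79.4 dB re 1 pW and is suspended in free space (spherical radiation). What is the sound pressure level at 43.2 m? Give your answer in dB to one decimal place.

The power spreads over a sphere of area 4π·r², so L_p = L_w − 10·log₁₀(4π·r²).
4π·r² = 2.345e+04 m², 10·log₁₀ of that is 43.702 dB.
L_p = 79.4 − 43.702 = 35.70 dB.

35.7 dB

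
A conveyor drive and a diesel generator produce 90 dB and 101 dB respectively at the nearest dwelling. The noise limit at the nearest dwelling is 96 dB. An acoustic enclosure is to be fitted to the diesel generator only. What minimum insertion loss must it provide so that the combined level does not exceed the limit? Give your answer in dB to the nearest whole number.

6 dB

Fixed contribution from the other source: Σ 10^(L/10) = 10^(90/10) = 1.000e+09 (90.00 dB).
To meet 96 dB overall, the treated diesel generator may contribute at most 10^(96/10) − 1.000e+09 = 2.981e+09, i.e. 94.74 dB.
Required insertion loss = 101 − 94.74 = 6.26 dB.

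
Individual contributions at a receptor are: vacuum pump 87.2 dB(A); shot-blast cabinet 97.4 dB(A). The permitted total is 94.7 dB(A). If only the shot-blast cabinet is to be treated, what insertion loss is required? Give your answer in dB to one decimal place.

The untreated sources together contribute 10^(87.2/10) = 5.248e+08, i.e. 87.20 dB(A).
The limit corresponds to 10^(94.7/10) = 2.951e+09; subtracting the fixed part leaves 2.426e+09 for the shot-blast cabinet, i.e. 93.85 dB(A).
So the shot-blast cabinet must be reduced from 97.4 to 93.85 dB(A): IL = 3.55 dB.

3.6 dB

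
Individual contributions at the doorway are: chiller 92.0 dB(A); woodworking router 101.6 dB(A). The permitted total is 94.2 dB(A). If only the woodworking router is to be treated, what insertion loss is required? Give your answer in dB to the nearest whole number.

Everything except the woodworking router sums to 10^(92.0/10) = 1.585e+09 in linear terms, 92.00 dB(A).
The limit corresponds to 10^(94.2/10) = 2.630e+09; subtracting the fixed part leaves 1.045e+09 for the woodworking router, i.e. 90.19 dB(A).
So the woodworking router must be reduced from 101.6 to 90.19 dB(A): IL = 11.41 dB.

11 dB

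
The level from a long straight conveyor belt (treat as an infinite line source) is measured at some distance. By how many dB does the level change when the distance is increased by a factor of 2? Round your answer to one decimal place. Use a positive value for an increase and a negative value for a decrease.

Line-source spreading: ΔL = −10·log₁₀(r₂/r₁).
ΔL = −10·log₁₀(2) = -3.01 dB.

-3.0 dB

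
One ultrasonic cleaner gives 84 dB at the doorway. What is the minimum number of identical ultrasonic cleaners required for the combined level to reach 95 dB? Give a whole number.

The shortfall is 95 − 84 = 11.0 dB, and N units add 10·log₁₀ N, so need 10·log₁₀ N ≥ 11.0.
N ≥ 10^(11.0/10) = 12.589, so N = 13.

13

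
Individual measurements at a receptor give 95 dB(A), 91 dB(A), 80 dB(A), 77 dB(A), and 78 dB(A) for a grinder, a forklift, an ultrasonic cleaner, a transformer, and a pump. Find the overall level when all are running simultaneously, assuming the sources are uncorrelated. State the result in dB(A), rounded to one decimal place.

Incoherent sources combine by intensity addition: L_total = 10·log₁₀(Σ 10^(L_i/10)).
Σ 10^(L/10) = 10^(95/10) + 10^(91/10) + 10^(80/10) + 10^(77/10) + 10^(78/10) = 4.634e+09.
L_total = 10·log₁₀(4.634e+09) = 96.66 dB(A).

96.7 dB(A)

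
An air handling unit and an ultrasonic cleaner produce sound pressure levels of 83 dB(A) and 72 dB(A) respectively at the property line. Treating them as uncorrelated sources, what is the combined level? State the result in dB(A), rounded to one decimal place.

83.3 dB(A)

Incoherent sources combine by intensity addition: L_total = 10·log₁₀(Σ 10^(L_i/10)).
Σ 10^(L/10) = 10^(83/10) + 10^(72/10) = 2.154e+08.
L_total = 10·log₁₀(2.154e+08) = 83.33 dB(A).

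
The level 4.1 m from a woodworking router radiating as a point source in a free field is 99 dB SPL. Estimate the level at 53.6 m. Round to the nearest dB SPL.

77 dB SPL

Point-source attenuation: ΔL = 20·log₁₀(r₂/r₁) = 20·log₁₀(53.6/4.1) = 22.328 dB.
L₂ = 99 − 20·log₁₀(53.6/4.1) = 99 − 22.328 = 76.67 dB SPL.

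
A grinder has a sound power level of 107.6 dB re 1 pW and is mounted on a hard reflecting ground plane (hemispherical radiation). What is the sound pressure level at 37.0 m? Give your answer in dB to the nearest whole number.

The power spreads over a hemisphere of area 2π·r², so L_p = L_w − 10·log₁₀(2π·r²).
2π·r² = 8602 m², 10·log₁₀ of that is 39.346 dB.
L_p = 107.6 − 39.346 = 68.25 dB.

68 dB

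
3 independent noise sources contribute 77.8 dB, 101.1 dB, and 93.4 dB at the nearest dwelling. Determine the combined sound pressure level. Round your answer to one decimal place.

For uncorrelated sources the intensities add, so convert each level to linear form, sum, and take 10·log₁₀ of the total.
Σ 10^(L/10) = 10^(77.8/10) + 10^(101.1/10) + 10^(93.4/10) = 1.513e+10.
L_total = 10·log₁₀(1.513e+10) = 101.80 dB.

101.8 dB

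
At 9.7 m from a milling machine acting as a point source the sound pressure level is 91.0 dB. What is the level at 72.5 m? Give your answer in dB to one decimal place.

73.5 dB

For a point source, L₂ = L₁ − 20·log₁₀(r₂/r₁).
L₂ = 91.0 − 20·log₁₀(72.5/9.7) = 91.0 − 17.471 = 73.53 dB.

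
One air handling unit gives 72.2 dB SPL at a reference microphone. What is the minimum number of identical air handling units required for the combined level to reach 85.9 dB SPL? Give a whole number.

24

Need L₁ + 10·log₁₀ N ≥ 85.9, i.e. log₁₀ N ≥ 1.37.
N ≥ 10^(13.7/10) = 23.442, so N = 24.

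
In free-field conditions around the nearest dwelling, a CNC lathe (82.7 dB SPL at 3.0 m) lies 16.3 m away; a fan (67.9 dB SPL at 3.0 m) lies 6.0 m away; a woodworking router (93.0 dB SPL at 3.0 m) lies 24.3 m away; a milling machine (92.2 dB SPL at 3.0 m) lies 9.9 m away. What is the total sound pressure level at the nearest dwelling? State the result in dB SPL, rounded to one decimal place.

82.8 dB SPL

Apply inverse-square spreading to bring every level to the receiver, then sum 10^(L/10).
CNC lathe: 82.7 − 20·log₁₀(16.3/3.0) = 82.7 − 14.70 = 68.00 dB SPL.
fan: 67.9 − 20·log₁₀(6.0/3.0) = 67.9 − 6.02 = 61.88 dB SPL.
woodworking router: 93.0 − 20·log₁₀(24.3/3.0) = 93.0 − 18.17 = 74.83 dB SPL.
milling machine: 92.2 − 20·log₁₀(9.9/3.0) = 92.2 − 10.37 = 81.83 dB SPL.
Σ 10^(L/10) = 1.907e+08 → L_total = 10·log₁₀(1.907e+08) = 82.80 dB SPL.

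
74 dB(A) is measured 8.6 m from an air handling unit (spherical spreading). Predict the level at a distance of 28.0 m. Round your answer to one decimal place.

63.7 dB(A)

Point-source attenuation: ΔL = 20·log₁₀(r₂/r₁) = 20·log₁₀(28.0/8.6) = 10.253 dB.
L₂ = 74 − 20·log₁₀(28.0/8.6) = 74 − 10.253 = 63.75 dB(A).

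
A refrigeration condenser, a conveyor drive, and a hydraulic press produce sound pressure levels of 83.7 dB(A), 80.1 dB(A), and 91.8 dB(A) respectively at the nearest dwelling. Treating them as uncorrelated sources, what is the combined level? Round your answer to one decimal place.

92.7 dB(A)

Incoherent sources combine by intensity addition: L_total = 10·log₁₀(Σ 10^(L_i/10)).
Σ 10^(L/10) = 10^(83.7/10) + 10^(80.1/10) + 10^(91.8/10) = 1.850e+09.
L_total = 10·log₁₀(1.850e+09) = 92.67 dB(A).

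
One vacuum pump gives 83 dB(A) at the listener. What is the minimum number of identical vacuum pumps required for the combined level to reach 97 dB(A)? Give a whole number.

N identical sources give L₁ + 10·log₁₀ N, so require 10·log₁₀ N ≥ 97 − 83 = 14.0 dB.
N ≥ 10^(14.0/10) = 25.119, so N = 26.

26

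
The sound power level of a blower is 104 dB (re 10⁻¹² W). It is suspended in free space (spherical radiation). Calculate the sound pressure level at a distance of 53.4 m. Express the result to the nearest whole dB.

58 dB

Free-field spherical radiation: L_p = L_w − 10·log₁₀(4π·r²), r = 53.4 m.
4π·r² = 3.583e+04 m², 10·log₁₀ of that is 45.543 dB.
L_p = 104 − 45.543 = 58.46 dB.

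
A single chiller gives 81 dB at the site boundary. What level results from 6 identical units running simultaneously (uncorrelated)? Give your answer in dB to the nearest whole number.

89 dB

L_total = L₁ + 10·log₁₀ N for N identical incoherent sources.
L_total = 81 + 10·log₁₀(6) = 81 + 7.782 = 88.78 dB.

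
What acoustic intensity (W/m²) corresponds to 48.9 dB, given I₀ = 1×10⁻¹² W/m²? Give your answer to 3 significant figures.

I = I₀·10^(L/10) = 10⁻¹² × 10^(48.9/10) = 10^(-7.110).

7.76e-08 W/m²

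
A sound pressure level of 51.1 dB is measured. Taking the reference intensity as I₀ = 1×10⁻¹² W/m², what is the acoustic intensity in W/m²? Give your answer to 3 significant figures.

L = 10·log₁₀(I/I₀) ⇒ I = I₀·10^(L/10) = 10⁻¹² × 10^5.11.

1.29e-07 W/m²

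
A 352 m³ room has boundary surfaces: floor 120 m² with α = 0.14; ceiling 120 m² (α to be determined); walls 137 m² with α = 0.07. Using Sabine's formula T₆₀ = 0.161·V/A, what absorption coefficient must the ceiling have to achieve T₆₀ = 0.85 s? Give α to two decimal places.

0.34

From T₆₀ = 0.161·V/A, the target T₆₀ = 0.85 s needs A = 0.161·352/0.85 = 66.67 m².
Absorption from the other surfaces = 120·0.14 + 137·0.07 = 26.39 m², so the ceiling must supply 40.28 m² over 120 m².
α = 40.28/120 = 0.336.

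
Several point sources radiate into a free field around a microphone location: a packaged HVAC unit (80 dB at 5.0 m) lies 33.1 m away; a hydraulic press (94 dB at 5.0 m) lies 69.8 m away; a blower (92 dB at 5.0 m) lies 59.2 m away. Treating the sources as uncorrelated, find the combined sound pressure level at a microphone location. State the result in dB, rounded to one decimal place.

Propagate each source to the receiver with L = L_ref − 20·log₁₀(r/r_ref), then add intensities.
packaged HVAC unit: 80 − 20·log₁₀(33.1/5.0) = 80 − 16.42 = 63.58 dB.
hydraulic press: 94 − 20·log₁₀(69.8/5.0) = 94 − 22.90 = 71.10 dB.
blower: 92 − 20·log₁₀(59.2/5.0) = 92 − 21.47 = 70.53 dB.
Σ 10^(L/10) = 2.648e+07 → L_total = 10·log₁₀(2.648e+07) = 74.23 dB.

74.2 dB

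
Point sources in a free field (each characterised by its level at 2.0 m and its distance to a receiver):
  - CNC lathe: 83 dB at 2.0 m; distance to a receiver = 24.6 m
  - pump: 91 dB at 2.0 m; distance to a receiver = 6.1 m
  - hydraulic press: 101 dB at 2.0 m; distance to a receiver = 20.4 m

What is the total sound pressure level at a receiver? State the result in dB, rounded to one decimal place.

Propagate each source to the receiver with L = L_ref − 20·log₁₀(r/r_ref), then add intensities.
CNC lathe: 83 − 20·log₁₀(24.6/2.0) = 83 − 21.80 = 61.20 dB.
pump: 91 − 20·log₁₀(6.1/2.0) = 91 − 9.69 = 81.31 dB.
hydraulic press: 101 − 20·log₁₀(20.4/2.0) = 101 − 20.17 = 80.83 dB.
Σ 10^(L/10) = 2.577e+08 → L_total = 10·log₁₀(2.577e+08) = 84.11 dB.

84.1 dB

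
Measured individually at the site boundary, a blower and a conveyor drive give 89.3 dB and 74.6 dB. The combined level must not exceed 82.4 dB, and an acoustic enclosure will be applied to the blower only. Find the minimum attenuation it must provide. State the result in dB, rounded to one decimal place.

Fixed contribution from the other source: Σ 10^(L/10) = 10^(74.6/10) = 2.884e+07 (74.60 dB).
To meet 82.4 dB overall, the treated blower may contribute at most 10^(82.4/10) − 2.884e+07 = 1.449e+08, i.e. 81.61 dB.
Required insertion loss = 89.3 − 81.61 = 7.69 dB.

7.7 dB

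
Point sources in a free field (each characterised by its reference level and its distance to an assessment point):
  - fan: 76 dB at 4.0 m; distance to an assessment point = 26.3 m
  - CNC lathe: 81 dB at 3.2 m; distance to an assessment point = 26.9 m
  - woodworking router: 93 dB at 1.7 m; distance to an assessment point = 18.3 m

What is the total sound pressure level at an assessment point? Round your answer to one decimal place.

73.0 dB

Propagate each source to the receiver with L = L_ref − 20·log₁₀(r/r_ref), then add intensities.
fan: 76 − 20·log₁₀(26.3/4.0) = 76 − 16.36 = 59.64 dB.
CNC lathe: 81 − 20·log₁₀(26.9/3.2) = 81 − 18.49 = 62.51 dB.
woodworking router: 93 − 20·log₁₀(18.3/1.7) = 93 − 20.64 = 72.36 dB.
Σ 10^(L/10) = 1.992e+07 → L_total = 10·log₁₀(1.992e+07) = 72.99 dB.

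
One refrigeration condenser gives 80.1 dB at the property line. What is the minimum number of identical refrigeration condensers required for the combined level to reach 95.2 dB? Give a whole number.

The shortfall is 95.2 − 80.1 = 15.1 dB, and N units add 10·log₁₀ N, so need 10·log₁₀ N ≥ 15.1.
N ≥ 10^(15.1/10) = 32.359, so N = 33.

33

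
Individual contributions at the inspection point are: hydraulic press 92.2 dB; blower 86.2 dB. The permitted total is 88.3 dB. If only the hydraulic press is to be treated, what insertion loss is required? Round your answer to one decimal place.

Fixed contribution from the other source: Σ 10^(L/10) = 10^(86.2/10) = 4.169e+08 (86.20 dB).
To meet 88.3 dB overall, the treated hydraulic press may contribute at most 10^(88.3/10) − 4.169e+08 = 2.592e+08, i.e. 84.14 dB.
So the hydraulic press must be reduced from 92.2 to 84.14 dB: IL = 8.06 dB.

8.1 dB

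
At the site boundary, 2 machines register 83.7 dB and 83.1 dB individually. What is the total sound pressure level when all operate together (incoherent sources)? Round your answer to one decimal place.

For uncorrelated sources the intensities add, so convert each level to linear form, sum, and take 10·log₁₀ of the total.
Σ 10^(L/10) = 10^(83.7/10) + 10^(83.1/10) = 4.386e+08.
L_total = 10·log₁₀(4.386e+08) = 86.42 dB.

86.4 dB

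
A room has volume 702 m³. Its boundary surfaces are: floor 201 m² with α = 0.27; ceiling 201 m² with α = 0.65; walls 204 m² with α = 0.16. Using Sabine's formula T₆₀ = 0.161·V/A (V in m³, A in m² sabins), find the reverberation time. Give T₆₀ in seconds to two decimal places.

Summing Sᵢαᵢ: 201·0.27 + 201·0.65 + 204·0.16 = 217.56 m².
T₆₀ = 0.161·V/A = 0.161·702/217.56 = 0.519 s.

0.52 s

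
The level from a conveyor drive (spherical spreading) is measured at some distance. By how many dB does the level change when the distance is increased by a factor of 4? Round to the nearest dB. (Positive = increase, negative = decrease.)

With spherical spreading the level changes by −20·log₁₀(r₂/r₁).
ΔL = −20·log₁₀(4) = -12.04 dB.

-12 dB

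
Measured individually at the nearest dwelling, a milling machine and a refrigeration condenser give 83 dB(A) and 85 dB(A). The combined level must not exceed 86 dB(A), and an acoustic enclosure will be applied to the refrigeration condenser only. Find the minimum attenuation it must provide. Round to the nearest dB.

Everything except the refrigeration condenser sums to 10^(83/10) = 1.995e+08 in linear terms, 83.00 dB(A).
The limit corresponds to 10^(86/10) = 3.981e+08; subtracting the fixed part leaves 1.986e+08 for the refrigeration condenser, i.e. 82.98 dB(A).
So the refrigeration condenser must be reduced from 85 to 82.98 dB(A): IL = 2.02 dB.

2 dB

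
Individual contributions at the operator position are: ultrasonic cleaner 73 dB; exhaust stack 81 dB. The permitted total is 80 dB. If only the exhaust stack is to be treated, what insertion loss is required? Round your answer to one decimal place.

The untreated sources together contribute 10^(73/10) = 1.995e+07, i.e. 73.00 dB.
To meet 80 dB overall, the treated exhaust stack may contribute at most 10^(80/10) − 1.995e+07 = 8.005e+07, i.e. 79.03 dB.
Required insertion loss = 81 − 79.03 = 1.97 dB.

2.0 dB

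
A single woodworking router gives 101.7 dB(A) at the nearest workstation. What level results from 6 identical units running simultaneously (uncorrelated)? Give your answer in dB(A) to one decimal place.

With 6 equal, uncorrelated contributions the intensity is 6× that of one unit, giving a rise of 10·log₁₀ 6.
L_total = 101.7 + 10·log₁₀(6) = 101.7 + 7.782 = 109.48 dB(A).

109.5 dB(A)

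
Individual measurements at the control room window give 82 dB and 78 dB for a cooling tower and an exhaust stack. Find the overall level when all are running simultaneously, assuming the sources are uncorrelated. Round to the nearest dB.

For uncorrelated sources the intensities add, so convert each level to linear form, sum, and take 10·log₁₀ of the total.
Σ 10^(L/10) = 10^(82/10) + 10^(78/10) = 2.216e+08.
L_total = 10·log₁₀(2.216e+08) = 83.46 dB.

83 dB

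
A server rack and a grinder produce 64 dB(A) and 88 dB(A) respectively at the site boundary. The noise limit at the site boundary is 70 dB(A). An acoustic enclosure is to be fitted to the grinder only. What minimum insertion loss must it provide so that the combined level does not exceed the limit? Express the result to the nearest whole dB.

19 dB

The untreated sources together contribute 10^(64/10) = 2.512e+06, i.e. 64.00 dB(A).
The limit corresponds to 10^(70/10) = 1.000e+07; subtracting the fixed part leaves 7.488e+06 for the grinder, i.e. 68.74 dB(A).
So the grinder must be reduced from 88 to 68.74 dB(A): IL = 19.26 dB.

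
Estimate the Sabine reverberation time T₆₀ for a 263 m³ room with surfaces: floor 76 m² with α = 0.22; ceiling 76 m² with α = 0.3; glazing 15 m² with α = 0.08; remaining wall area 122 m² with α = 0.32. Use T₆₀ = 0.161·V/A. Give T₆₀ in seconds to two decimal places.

Summing Sᵢαᵢ: 76·0.22 + 76·0.3 + 15·0.08 + 122·0.32 = 79.76 m².
T₆₀ = 0.161·V/A = 0.161·263/79.76 = 0.531 s.

0.53 s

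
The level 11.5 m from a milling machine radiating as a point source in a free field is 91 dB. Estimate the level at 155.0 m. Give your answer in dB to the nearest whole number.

68 dB

For a point source, L₂ = L₁ − 20·log₁₀(r₂/r₁).
L₂ = 91 − 20·log₁₀(155.0/11.5) = 91 − 22.593 = 68.41 dB.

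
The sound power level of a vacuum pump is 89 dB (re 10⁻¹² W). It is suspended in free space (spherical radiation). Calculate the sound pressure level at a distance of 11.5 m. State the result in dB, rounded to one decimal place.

L_p = L_w − 10·log₁₀(4π·r²) with r = 11.5 m.
4π·r² = 1662 m², 10·log₁₀ of that is 32.206 dB.
L_p = 89 − 32.206 = 56.79 dB.

56.8 dB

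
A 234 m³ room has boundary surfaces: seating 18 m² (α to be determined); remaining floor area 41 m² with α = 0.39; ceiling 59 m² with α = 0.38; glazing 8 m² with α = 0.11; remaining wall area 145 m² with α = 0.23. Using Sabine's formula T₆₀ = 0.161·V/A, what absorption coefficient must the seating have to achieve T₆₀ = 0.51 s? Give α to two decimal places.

0.07

From T₆₀ = 0.161·V/A, the target T₆₀ = 0.51 s needs A = 0.161·234/0.51 = 73.87 m².
Absorption from the other surfaces = 41·0.39 + 59·0.38 + 8·0.11 + 145·0.23 = 72.64 m², so the seating must supply 1.23 m² over 18 m².
α = 1.23/18 = 0.068.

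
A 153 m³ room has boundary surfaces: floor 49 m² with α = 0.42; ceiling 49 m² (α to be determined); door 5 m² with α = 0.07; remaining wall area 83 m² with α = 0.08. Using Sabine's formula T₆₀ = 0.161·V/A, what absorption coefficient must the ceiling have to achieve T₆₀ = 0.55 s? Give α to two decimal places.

0.35

Required total absorption A = 0.161·153/0.55 = 44.79 m².
Absorption from the other surfaces = 49·0.42 + 5·0.07 + 83·0.08 = 27.57 m², so the ceiling must supply 17.22 m² over 49 m².
α = 17.22/49 = 0.351.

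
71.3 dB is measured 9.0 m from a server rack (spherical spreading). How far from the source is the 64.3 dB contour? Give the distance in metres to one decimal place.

20.1 m

Point-source spreading drops the level by 20·log₁₀(r₂/r₁); inverting, r₂/r₁ = 10^(ΔL/20).
r₂ = 9.0·10^((71.3−64.3)/20) = 9.0·10^(7.0/20) = 20.15 m.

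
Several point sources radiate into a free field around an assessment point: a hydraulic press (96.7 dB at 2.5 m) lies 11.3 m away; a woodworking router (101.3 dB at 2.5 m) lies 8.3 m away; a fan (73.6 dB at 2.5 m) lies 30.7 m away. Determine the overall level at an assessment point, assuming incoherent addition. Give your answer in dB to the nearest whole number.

Apply inverse-square spreading to bring every level to the receiver, then sum 10^(L/10).
hydraulic press: 96.7 − 20·log₁₀(11.3/2.5) = 96.7 − 13.10 = 83.60 dB.
woodworking router: 101.3 − 20·log₁₀(8.3/2.5) = 101.3 − 10.42 = 90.88 dB.
fan: 73.6 − 20·log₁₀(30.7/2.5) = 73.6 − 21.78 = 51.82 dB.
Σ 10^(L/10) = 1.453e+09 → L_total = 10·log₁₀(1.453e+09) = 91.62 dB.

92 dB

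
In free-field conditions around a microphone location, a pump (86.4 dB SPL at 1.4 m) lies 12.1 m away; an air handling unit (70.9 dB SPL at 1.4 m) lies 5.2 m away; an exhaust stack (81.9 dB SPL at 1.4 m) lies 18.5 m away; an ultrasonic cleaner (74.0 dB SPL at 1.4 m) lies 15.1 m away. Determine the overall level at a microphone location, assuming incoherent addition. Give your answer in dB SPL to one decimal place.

68.9 dB SPL

First find each source's level at the receiver (point-source: −20·log₁₀(r/r_ref)), then combine on an intensity basis.
pump: 86.4 − 20·log₁₀(12.1/1.4) = 86.4 − 18.73 = 67.67 dB SPL.
air handling unit: 70.9 − 20·log₁₀(5.2/1.4) = 70.9 − 11.40 = 59.50 dB SPL.
exhaust stack: 81.9 − 20·log₁₀(18.5/1.4) = 81.9 − 22.42 = 59.48 dB SPL.
ultrasonic cleaner: 74.0 − 20·log₁₀(15.1/1.4) = 74.0 − 20.66 = 53.34 dB SPL.
Σ 10^(L/10) = 7.838e+06 → L_total = 10·log₁₀(7.838e+06) = 68.94 dB SPL.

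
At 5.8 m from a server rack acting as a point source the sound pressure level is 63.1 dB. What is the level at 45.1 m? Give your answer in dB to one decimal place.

Point-source attenuation: ΔL = 20·log₁₀(r₂/r₁) = 20·log₁₀(45.1/5.8) = 17.815 dB.
L₂ = 63.1 − 20·log₁₀(45.1/5.8) = 63.1 − 17.815 = 45.29 dB.

45.3 dB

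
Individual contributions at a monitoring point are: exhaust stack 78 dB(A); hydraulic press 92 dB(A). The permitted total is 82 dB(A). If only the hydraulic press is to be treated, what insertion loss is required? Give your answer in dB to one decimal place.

12.2 dB

Everything except the hydraulic press sums to 10^(78/10) = 6.310e+07 in linear terms, 78.00 dB(A).
To meet 82 dB(A) overall, the treated hydraulic press may contribute at most 10^(82/10) − 6.310e+07 = 9.539e+07, i.e. 79.80 dB(A).
Required insertion loss = 92 − 79.80 = 12.20 dB.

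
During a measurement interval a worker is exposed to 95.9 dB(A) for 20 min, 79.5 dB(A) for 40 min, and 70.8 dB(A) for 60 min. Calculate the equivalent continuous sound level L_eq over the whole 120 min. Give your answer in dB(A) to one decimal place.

88.4 dB(A)

Weight each interval's intensity by its duration and average over T = 120 min:
Σ tᵢ·10^(Lᵢ/10) = 20·10^(95.9/10) + 40·10^(79.5/10) + 60·10^(70.8/10) = 8.210e+10.
L_eq = 10·log₁₀(8.210e+10/120) = 88.35 dB(A).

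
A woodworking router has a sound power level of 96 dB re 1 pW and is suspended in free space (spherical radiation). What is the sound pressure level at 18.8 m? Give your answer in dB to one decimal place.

59.5 dB

The power spreads over a sphere of area 4π·r², so L_p = L_w − 10·log₁₀(4π·r²).
4π·r² = 4441 m², 10·log₁₀ of that is 36.475 dB.
L_p = 96 − 36.475 = 59.52 dB.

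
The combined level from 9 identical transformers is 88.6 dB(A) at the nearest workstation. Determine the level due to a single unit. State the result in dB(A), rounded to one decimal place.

79.1 dB(A)

9 equal contributions raise the level by 10·log₁₀ 9 = 9.542 dB, so each unit alone gives 88.6 − 9.542.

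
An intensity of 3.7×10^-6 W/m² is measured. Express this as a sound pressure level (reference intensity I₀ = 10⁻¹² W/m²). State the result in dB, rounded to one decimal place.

I/I₀ = 3.7×10^-6/10⁻¹² = 3.7×10^6, and L = 10·log₁₀(I/I₀).
L = 10·(0.5682 + 6) = 65.68 dB.

65.7 dB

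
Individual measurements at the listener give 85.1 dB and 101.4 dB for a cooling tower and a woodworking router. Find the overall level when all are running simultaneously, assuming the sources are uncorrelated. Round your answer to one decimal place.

101.5 dB

Incoherent sources combine by intensity addition: L_total = 10·log₁₀(Σ 10^(L_i/10)).
Σ 10^(L/10) = 10^(85.1/10) + 10^(101.4/10) = 1.413e+10.
L_total = 10·log₁₀(1.413e+10) = 101.50 dB.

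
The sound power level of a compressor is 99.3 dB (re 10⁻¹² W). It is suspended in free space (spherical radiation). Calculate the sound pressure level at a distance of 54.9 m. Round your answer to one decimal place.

The power spreads over a sphere of area 4π·r², so L_p = L_w − 10·log₁₀(4π·r²).
4π·r² = 3.788e+04 m², 10·log₁₀ of that is 45.784 dB.
L_p = 99.3 − 45.784 = 53.52 dB.

53.5 dB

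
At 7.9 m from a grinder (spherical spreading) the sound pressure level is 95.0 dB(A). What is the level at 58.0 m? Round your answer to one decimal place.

Spherical spreading from a point source gives a 20·log₁₀(r₂/r₁) drop.
L₂ = 95.0 − 20·log₁₀(58.0/7.9) = 95.0 − 17.316 = 77.68 dB(A).

77.7 dB(A)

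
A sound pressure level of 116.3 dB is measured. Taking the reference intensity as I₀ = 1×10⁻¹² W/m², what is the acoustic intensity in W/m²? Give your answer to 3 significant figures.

0.427 W/m²

I/I₀ = 10^(116.3/10) = 4.266e+11, so I = 4.266e+11 × 10⁻¹² W/m².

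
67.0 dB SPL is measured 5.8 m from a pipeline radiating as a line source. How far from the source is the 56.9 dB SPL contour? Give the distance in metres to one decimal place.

59.4 m

For a line source L₁ − L₂ = 10·log₁₀(r₂/r₁), so r₂ = r₁·10^((L₁−L₂)/10).
r₂ = 5.8·10^((67.0−56.9)/10) = 5.8·10^(10.1/10) = 59.35 m.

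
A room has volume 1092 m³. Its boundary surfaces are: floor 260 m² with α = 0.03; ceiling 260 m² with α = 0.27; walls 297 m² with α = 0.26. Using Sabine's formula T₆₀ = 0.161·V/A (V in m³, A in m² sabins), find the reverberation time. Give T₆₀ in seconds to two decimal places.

Summing Sᵢαᵢ: 260·0.03 + 260·0.27 + 297·0.26 = 155.22 m².
T₆₀ = 0.161 × 1092 / 155.22 = 1.133 s.

1.13 s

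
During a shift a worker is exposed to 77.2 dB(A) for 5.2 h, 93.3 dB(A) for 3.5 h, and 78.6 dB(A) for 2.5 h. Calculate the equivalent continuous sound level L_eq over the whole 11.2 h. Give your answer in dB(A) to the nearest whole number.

89 dB(A)

The energy average is taken in the linear domain: L_eq = 10·log₁₀[(Σ tᵢ·10^(Lᵢ/10))/T], T = 11.2 h.
Σ tᵢ·10^(Lᵢ/10) = 5.2·10^(77.2/10) + 3.5·10^(93.3/10) + 2.5·10^(78.6/10) = 7.937e+09.
L_eq = 10·log₁₀(7.937e+09/11.2) = 88.50 dB(A).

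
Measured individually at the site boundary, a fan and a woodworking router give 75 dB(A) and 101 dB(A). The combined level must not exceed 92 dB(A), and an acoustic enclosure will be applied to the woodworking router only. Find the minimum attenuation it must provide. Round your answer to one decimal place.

9.1 dB

Fixed contribution from the other source: Σ 10^(L/10) = 10^(75/10) = 3.162e+07 (75.00 dB(A)).
To meet 92 dB(A) overall, the treated woodworking router may contribute at most 10^(92/10) − 3.162e+07 = 1.553e+09, i.e. 91.91 dB(A).
Required insertion loss = 101 − 91.91 = 9.09 dB.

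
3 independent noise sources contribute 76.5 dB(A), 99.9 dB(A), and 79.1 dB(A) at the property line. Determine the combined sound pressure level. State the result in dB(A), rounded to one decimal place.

Incoherent sources combine by intensity addition: L_total = 10·log₁₀(Σ 10^(L_i/10)).
Σ 10^(L/10) = 10^(76.5/10) + 10^(99.9/10) + 10^(79.1/10) = 9.898e+09.
L_total = 10·log₁₀(9.898e+09) = 99.96 dB(A).

100.0 dB(A)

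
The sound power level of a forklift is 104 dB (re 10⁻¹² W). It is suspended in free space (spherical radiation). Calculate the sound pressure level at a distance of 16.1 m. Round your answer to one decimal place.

L_p = L_w − 10·log₁₀(4π·r²) with r = 16.1 m.
4π·r² = 3257 m², 10·log₁₀ of that is 35.129 dB.
L_p = 104 − 35.129 = 68.87 dB.

68.9 dB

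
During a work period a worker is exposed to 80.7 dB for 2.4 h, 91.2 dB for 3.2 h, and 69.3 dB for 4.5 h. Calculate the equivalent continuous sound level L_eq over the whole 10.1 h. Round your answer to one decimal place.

86.5 dB

L_eq = 10·log₁₀[(1/T)·Σ tᵢ·10^(Lᵢ/10)] with T = 10.1 h.
Σ tᵢ·10^(Lᵢ/10) = 2.4·10^(80.7/10) + 3.2·10^(91.2/10) + 4.5·10^(69.3/10) = 4.539e+09.
L_eq = 10·log₁₀(4.539e+09/10.1) = 86.53 dB.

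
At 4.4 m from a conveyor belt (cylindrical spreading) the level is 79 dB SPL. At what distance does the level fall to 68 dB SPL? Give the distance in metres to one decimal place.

55.4 m

Line-source spreading drops the level by 10·log₁₀(r₂/r₁); inverting, r₂/r₁ = 10^(ΔL/10).
r₂ = 4.4·10^((79−68)/10) = 4.4·10^(11.0/10) = 55.39 m.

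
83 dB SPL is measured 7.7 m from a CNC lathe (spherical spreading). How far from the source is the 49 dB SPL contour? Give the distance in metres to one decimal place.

Point-source spreading drops the level by 20·log₁₀(r₂/r₁); inverting, r₂/r₁ = 10^(ΔL/20).
r₂ = 7.7·10^((83−49)/20) = 7.7·10^(34.0/20) = 385.91 m.

385.9 m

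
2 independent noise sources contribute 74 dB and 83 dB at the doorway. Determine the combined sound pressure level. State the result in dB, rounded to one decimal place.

83.5 dB

Incoherent sources combine by intensity addition: L_total = 10·log₁₀(Σ 10^(L_i/10)).
Σ 10^(L/10) = 10^(74/10) + 10^(83/10) = 2.246e+08.
L_total = 10·log₁₀(2.246e+08) = 83.51 dB.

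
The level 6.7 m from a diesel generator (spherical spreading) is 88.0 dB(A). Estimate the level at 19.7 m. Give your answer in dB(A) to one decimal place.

78.6 dB(A)

Spherical spreading from a point source gives a 20·log₁₀(r₂/r₁) drop.
L₂ = 88.0 − 20·log₁₀(19.7/6.7) = 88.0 − 9.368 = 78.63 dB(A).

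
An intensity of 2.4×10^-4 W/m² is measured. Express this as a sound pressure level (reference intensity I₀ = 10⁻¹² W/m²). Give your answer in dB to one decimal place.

83.8 dB

L = 10·log₁₀(I/I₀) = 10·log₁₀(2.4×10^-4/10⁻¹²) = 10·log₁₀(2.4×10^8).
L = 10·(0.3802 + 8) = 83.80 dB.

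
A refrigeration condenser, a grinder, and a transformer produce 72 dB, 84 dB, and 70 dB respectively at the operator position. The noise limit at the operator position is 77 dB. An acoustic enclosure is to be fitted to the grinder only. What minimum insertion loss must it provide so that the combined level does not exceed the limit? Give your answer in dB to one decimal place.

Fixed contribution from the other sources: Σ 10^(L/10) = 10^(72/10) + 10^(70/10) = 2.585e+07 (74.12 dB).
To meet 77 dB overall, the treated grinder may contribute at most 10^(77/10) − 2.585e+07 = 2.427e+07, i.e. 73.85 dB.
So the grinder must be reduced from 84 to 73.85 dB: IL = 10.15 dB.

10.1 dB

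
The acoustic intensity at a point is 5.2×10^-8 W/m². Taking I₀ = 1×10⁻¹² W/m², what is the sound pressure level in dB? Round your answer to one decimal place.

47.2 dB

L = 10·log₁₀(I/I₀) = 10·log₁₀(5.2×10^-8/10⁻¹²) = 10·log₁₀(5.2×10^4).
L = 10·(0.7160 + 4) = 47.16 dB.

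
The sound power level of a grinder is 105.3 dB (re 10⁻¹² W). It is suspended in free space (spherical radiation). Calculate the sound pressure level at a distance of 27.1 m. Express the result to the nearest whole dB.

L_p = L_w − 10·log₁₀(4π·r²) with r = 27.1 m.
4π·r² = 9229 m², 10·log₁₀ of that is 39.651 dB.
L_p = 105.3 − 39.651 = 65.65 dB.

66 dB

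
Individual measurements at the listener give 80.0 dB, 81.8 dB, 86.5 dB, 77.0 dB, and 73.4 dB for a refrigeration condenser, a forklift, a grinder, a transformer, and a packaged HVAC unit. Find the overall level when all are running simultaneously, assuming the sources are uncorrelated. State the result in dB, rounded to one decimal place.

88.9 dB

Incoherent sources combine by intensity addition: L_total = 10·log₁₀(Σ 10^(L_i/10)).
Σ 10^(L/10) = 10^(80.0/10) + 10^(81.8/10) + 10^(86.5/10) + 10^(77.0/10) + 10^(73.4/10) = 7.700e+08.
L_total = 10·log₁₀(7.700e+08) = 88.87 dB.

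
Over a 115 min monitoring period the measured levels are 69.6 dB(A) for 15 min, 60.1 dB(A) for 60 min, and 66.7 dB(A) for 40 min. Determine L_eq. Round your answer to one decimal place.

L_eq = 10·log₁₀[(1/T)·Σ tᵢ·10^(Lᵢ/10)] with T = 115 min.
Σ tᵢ·10^(Lᵢ/10) = 15·10^(69.6/10) + 60·10^(60.1/10) + 40·10^(66.7/10) = 3.853e+08.
L_eq = 10·log₁₀(3.853e+08/115) = 65.25 dB(A).

65.3 dB(A)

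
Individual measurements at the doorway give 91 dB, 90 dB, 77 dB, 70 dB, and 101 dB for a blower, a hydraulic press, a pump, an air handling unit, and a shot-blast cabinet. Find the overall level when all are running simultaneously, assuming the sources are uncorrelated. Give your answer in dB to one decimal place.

For uncorrelated sources the intensities add, so convert each level to linear form, sum, and take 10·log₁₀ of the total.
Σ 10^(L/10) = 10^(91/10) + 10^(90/10) + 10^(77/10) + 10^(70/10) + 10^(101/10) = 1.491e+10.
L_total = 10·log₁₀(1.491e+10) = 101.73 dB.

101.7 dB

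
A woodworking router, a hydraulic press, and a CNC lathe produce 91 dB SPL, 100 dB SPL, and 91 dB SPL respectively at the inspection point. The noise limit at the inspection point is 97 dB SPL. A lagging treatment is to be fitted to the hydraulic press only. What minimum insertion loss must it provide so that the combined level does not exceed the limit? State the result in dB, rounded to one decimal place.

Everything except the hydraulic press sums to 10^(91/10) + 10^(91/10) = 2.518e+09 in linear terms, 94.01 dB SPL.
To meet 97 dB SPL overall, the treated hydraulic press may contribute at most 10^(97/10) − 2.518e+09 = 2.494e+09, i.e. 93.97 dB SPL.
Required insertion loss = 100 − 93.97 = 6.03 dB.

6.0 dB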